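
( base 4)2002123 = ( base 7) 33223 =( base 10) 8347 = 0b10000010011011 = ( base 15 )2717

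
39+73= 112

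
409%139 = 131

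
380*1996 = 758480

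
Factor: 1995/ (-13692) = - 95/652 = - 2^ ( - 2)*5^1*19^1*163^(- 1)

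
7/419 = 7/419 = 0.02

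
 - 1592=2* ( -796 ) 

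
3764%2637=1127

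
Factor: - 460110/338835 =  - 626/461  =  - 2^1 * 313^1*461^( -1) 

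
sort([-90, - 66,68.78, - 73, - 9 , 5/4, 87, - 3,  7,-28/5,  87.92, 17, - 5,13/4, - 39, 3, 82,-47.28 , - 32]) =[  -  90 ,  -  73 ,  -  66, - 47.28, - 39,-32, - 9,  -  28/5,-5, - 3,5/4, 3,13/4,7,17, 68.78,82,87, 87.92 ]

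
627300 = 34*18450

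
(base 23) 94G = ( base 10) 4869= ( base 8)11405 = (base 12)2999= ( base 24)8al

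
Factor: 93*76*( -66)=  -  466488=   -  2^3*3^2*11^1*19^1*31^1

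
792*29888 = 23671296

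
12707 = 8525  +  4182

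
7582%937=86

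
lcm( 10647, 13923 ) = 180999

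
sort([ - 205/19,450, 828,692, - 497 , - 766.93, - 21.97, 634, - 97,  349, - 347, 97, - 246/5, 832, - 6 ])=[  -  766.93, - 497, -347, - 97, - 246/5,  -  21.97, - 205/19,-6,97,349, 450,  634,692,  828, 832 ] 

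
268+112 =380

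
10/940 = 1/94=0.01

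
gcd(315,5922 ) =63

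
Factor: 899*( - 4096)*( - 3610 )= 13293117440 = 2^13*5^1 *19^2*29^1*31^1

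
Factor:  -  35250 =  - 2^1*3^1* 5^3*47^1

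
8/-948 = -2/237 =-0.01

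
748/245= 3 + 13/245= 3.05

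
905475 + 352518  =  1257993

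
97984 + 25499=123483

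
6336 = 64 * 99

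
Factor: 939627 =3^3  *  13^1*2677^1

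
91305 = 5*18261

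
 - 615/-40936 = 615/40936 =0.02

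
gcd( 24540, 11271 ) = 3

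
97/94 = 1 + 3/94 = 1.03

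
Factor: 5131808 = 2^5*11^1*  61^1 * 239^1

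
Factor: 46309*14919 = 3^1*4973^1*46309^1 = 690883971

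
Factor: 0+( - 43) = -43 = -  43^1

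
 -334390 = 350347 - 684737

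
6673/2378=6673/2378 = 2.81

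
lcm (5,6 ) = 30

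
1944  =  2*972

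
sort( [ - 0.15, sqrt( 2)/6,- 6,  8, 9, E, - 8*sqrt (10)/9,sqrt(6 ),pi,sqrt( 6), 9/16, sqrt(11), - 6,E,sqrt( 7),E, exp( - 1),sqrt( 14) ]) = [-6 , - 6, - 8 *sqrt( 10 )/9, - 0.15,sqrt( 2 ) /6,exp( - 1 ),9/16,  sqrt( 6), sqrt( 6 ),sqrt(7 ),  E, E,E,pi , sqrt( 11 ),sqrt( 14),8,9 ]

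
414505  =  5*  82901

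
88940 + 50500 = 139440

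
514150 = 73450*7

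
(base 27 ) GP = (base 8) 711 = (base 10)457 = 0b111001001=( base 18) 177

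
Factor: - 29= - 29^1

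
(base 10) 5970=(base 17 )13B3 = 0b1011101010010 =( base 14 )2266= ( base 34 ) 55k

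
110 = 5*22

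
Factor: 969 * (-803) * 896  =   - 697183872 = - 2^7*  3^1*7^1*11^1*17^1 *19^1 * 73^1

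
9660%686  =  56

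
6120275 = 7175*853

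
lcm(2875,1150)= 5750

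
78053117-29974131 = 48078986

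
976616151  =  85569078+891047073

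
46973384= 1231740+45741644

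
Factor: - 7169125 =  - 5^3*83^1 * 691^1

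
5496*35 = 192360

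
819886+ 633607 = 1453493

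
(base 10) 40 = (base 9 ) 44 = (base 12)34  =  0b101000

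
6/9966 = 1/1661 = 0.00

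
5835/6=1945/2  =  972.50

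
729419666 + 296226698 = 1025646364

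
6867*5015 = 34438005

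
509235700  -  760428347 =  - 251192647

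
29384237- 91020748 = - 61636511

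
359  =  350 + 9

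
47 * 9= 423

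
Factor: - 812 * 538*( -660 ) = 288324960 = 2^5*3^1*5^1  *7^1*11^1* 29^1*269^1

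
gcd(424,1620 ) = 4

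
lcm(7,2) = 14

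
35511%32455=3056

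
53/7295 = 53/7295 = 0.01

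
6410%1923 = 641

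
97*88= 8536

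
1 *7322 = 7322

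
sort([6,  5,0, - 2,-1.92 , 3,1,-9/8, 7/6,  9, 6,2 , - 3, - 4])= [ - 4 , -3, -2, -1.92,- 9/8,0,1, 7/6,2,3,5, 6,6,9 ]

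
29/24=1 + 5/24=1.21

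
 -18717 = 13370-32087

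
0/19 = 0= 0.00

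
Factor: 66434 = 2^1 * 59^1*563^1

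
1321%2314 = 1321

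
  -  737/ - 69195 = 737/69195 = 0.01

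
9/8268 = 3/2756= 0.00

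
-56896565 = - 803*70855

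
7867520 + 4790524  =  12658044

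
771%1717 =771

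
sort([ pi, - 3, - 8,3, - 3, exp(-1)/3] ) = [ - 8, - 3, - 3, exp(  -  1) /3, 3, pi] 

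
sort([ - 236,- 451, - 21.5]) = [ - 451, - 236 , - 21.5]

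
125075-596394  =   - 471319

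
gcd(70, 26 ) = 2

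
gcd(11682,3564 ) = 198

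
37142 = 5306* 7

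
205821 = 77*2673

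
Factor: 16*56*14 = 12544 = 2^8*7^2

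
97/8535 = 97/8535=0.01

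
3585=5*717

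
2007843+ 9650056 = 11657899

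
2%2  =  0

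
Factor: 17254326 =2^1*3^1*1303^1 * 2207^1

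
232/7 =33+1/7 = 33.14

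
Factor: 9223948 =2^2*2305987^1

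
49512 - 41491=8021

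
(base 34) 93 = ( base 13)1aa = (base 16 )135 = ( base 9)373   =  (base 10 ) 309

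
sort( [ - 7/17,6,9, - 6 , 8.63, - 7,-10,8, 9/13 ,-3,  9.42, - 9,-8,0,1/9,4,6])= [ - 10,-9,-8, - 7, - 6, - 3,-7/17, 0, 1/9,9/13,4,6, 6,8,8.63,9,9.42]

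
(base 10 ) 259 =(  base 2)100000011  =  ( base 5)2014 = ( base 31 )8b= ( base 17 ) F4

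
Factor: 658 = 2^1*7^1 *47^1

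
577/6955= 577/6955 = 0.08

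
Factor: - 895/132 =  - 2^( - 2 )*3^( - 1)*5^1*11^( - 1)*179^1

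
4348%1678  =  992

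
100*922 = 92200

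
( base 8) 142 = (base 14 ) 70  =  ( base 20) 4I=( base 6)242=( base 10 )98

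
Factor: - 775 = - 5^2*31^1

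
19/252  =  19/252 = 0.08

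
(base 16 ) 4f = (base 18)47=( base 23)3A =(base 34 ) 2B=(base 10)79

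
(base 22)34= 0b1000110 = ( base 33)24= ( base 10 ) 70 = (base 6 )154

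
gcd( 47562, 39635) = 7927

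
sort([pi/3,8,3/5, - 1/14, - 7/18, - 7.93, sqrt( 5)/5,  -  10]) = [ - 10,- 7.93, - 7/18 ,-1/14,sqrt( 5) /5, 3/5, pi/3,8 ] 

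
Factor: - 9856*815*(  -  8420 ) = 67634828800=   2^9*5^2*7^1*11^1*163^1 * 421^1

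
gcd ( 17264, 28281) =1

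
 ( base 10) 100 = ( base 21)4g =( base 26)3M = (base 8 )144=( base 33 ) 31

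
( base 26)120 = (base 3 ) 222222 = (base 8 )1330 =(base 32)mo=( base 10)728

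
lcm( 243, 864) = 7776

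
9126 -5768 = 3358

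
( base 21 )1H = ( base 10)38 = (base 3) 1102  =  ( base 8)46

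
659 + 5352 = 6011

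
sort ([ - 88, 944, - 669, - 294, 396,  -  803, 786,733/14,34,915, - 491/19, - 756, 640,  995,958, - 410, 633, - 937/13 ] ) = [-803,  -  756,  -  669,-410,-294, - 88, - 937/13  , - 491/19, 34,733/14, 396, 633, 640,786,  915  ,  944,958, 995]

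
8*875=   7000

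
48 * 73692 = 3537216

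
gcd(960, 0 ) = 960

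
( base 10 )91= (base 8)133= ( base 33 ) 2p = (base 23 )3M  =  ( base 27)3A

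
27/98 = 27/98 = 0.28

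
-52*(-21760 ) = 1131520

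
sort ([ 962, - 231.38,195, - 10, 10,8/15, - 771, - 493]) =[ - 771, - 493, - 231.38, - 10, 8/15, 10, 195,962 ]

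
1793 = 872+921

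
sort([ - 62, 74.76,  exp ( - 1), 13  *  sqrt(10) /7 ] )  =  [ - 62, exp( - 1), 13*sqrt( 10)/7, 74.76 ]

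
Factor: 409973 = 29^1*67^1*211^1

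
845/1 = 845  =  845.00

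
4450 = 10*445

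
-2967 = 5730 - 8697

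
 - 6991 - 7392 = -14383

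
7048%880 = 8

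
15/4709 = 15/4709 =0.00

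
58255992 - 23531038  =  34724954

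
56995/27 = 56995/27 = 2110.93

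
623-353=270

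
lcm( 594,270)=2970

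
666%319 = 28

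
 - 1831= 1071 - 2902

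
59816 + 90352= 150168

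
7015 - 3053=3962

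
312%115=82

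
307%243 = 64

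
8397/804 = 10 + 119/268= 10.44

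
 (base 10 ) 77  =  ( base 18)45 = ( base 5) 302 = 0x4d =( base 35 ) 27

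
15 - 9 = 6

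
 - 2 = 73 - 75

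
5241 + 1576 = 6817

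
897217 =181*4957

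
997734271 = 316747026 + 680987245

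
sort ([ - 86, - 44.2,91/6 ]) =[ - 86, - 44.2, 91/6] 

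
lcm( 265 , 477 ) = 2385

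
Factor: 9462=2^1*3^1*19^1*83^1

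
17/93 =17/93 = 0.18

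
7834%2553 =175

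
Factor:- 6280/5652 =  - 2^1*3^( - 2 )*5^1 = - 10/9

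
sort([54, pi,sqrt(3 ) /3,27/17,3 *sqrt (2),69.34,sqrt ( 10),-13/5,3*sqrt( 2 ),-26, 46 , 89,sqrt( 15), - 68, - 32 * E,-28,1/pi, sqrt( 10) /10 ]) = [ - 32 * E,-68, - 28,-26, - 13/5, sqrt (10 )/10,1/pi,sqrt(3)/3, 27/17,  pi,sqrt( 10),sqrt(15 ),  3*sqrt (2), 3*sqrt( 2 ), 46, 54, 69.34, 89]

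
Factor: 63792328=2^3*7974041^1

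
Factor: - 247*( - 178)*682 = 2^2*11^1*13^1 * 19^1*31^1*89^1=29984812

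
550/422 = 275/211 = 1.30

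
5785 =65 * 89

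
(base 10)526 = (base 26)k6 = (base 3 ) 201111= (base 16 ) 20E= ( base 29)I4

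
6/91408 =3/45704 =0.00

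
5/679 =5/679 = 0.01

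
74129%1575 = 104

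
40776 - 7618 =33158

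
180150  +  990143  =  1170293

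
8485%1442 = 1275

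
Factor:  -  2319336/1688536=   -  3^2 * 32213^1 * 211067^ (-1) = -  289917/211067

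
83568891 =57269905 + 26298986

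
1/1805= 1/1805 = 0.00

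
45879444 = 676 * 67869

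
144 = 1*144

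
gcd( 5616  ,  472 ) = 8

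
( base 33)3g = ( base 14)83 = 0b1110011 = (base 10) 115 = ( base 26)4b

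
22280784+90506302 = 112787086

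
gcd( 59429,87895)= 1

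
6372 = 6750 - 378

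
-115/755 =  - 23/151 = - 0.15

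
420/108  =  35/9 = 3.89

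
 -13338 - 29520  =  -42858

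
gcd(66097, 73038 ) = 1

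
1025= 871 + 154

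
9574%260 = 214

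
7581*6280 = 47608680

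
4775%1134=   239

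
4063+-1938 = 2125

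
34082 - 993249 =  -959167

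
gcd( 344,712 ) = 8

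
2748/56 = 49+ 1/14  =  49.07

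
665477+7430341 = 8095818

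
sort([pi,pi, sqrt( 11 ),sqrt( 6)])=[sqrt( 6) , pi , pi,sqrt(11)]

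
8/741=8/741=0.01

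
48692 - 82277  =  -33585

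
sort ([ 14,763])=[ 14, 763 ]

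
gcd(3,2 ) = 1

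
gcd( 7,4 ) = 1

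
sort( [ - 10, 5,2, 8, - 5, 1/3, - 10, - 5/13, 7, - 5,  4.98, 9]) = [ - 10, - 10,- 5,-5, - 5/13, 1/3 , 2,  4.98, 5, 7 , 8, 9]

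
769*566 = 435254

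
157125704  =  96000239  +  61125465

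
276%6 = 0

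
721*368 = 265328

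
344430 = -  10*( - 34443)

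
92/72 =23/18=1.28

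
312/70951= 312/70951 =0.00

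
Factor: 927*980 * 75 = 68134500 = 2^2 *3^3 * 5^3* 7^2*103^1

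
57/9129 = 19/3043   =  0.01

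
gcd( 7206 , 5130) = 6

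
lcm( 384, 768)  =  768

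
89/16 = 5 + 9/16  =  5.56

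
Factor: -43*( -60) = 2580 = 2^2*3^1*5^1*43^1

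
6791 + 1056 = 7847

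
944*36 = 33984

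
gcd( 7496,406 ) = 2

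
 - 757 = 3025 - 3782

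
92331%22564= 2075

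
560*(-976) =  - 546560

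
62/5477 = 62/5477 = 0.01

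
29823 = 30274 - 451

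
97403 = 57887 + 39516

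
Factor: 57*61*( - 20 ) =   -  2^2 * 3^1*5^1*19^1*61^1 = - 69540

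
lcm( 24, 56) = 168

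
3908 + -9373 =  - 5465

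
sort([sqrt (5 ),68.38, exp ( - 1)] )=[ exp(  -  1 ), sqrt( 5),68.38] 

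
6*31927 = 191562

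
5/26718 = 5/26718 =0.00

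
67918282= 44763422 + 23154860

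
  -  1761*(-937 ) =1650057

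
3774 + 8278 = 12052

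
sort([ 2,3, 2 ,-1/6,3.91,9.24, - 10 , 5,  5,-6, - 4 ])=[ - 10 , - 6, - 4,-1/6,2,2,  3, 3.91,5,5,9.24 ]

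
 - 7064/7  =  -1010 +6/7 = - 1009.14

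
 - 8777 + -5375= - 14152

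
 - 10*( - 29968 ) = 299680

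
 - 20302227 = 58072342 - 78374569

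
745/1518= 745/1518 = 0.49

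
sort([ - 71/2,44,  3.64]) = [  -  71/2, 3.64, 44]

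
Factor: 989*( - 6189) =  - 3^1*23^1*43^1*2063^1 = -6120921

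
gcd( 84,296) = 4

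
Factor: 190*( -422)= -80180 = - 2^2 * 5^1*19^1*211^1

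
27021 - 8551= 18470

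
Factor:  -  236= - 2^2*59^1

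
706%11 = 2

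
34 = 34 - 0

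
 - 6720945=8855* (-759) 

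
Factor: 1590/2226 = 5^1*7^(- 1) = 5/7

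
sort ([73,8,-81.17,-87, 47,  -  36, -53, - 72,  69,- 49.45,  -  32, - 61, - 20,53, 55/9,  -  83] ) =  [  -  87 , - 83,-81.17,-72, - 61,- 53,  -  49.45,-36 ,  -  32 , - 20, 55/9, 8, 47,  53, 69, 73 ]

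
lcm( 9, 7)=63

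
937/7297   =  937/7297 =0.13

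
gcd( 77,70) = 7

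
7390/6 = 1231+2/3= 1231.67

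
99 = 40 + 59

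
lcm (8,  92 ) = 184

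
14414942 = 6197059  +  8217883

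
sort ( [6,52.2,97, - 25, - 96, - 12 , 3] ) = [ - 96, - 25, - 12,3 , 6 , 52.2,97]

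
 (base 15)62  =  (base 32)2S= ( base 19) 4G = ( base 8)134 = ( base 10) 92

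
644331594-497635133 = 146696461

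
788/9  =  788/9 = 87.56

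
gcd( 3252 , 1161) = 3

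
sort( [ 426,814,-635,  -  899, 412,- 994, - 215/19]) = [ - 994, - 899, - 635, - 215/19,412 , 426, 814] 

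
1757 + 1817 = 3574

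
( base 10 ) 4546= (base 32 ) 4e2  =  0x11C2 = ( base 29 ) 5BM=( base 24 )7LA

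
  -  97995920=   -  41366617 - 56629303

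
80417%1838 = 1383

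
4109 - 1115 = 2994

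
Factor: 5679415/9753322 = 2^( - 1 ) *5^1*7^1*739^ ( - 1) * 6599^( -1 ) *162269^1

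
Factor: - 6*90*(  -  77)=41580 = 2^2*3^3*5^1 * 7^1*11^1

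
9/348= 3/116 = 0.03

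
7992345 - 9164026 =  - 1171681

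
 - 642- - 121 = -521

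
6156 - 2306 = 3850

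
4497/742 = 4497/742= 6.06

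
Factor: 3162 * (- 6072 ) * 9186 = -176368113504 = - 2^5*3^3*11^1*17^1 * 23^1*31^1 * 1531^1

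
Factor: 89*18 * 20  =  32040 = 2^3 * 3^2*5^1*89^1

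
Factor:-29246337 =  - 3^2 * 3249593^1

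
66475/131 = 66475/131 = 507.44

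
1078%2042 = 1078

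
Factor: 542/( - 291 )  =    -  2^1*3^ (  -  1)*97^ ( - 1 )*271^1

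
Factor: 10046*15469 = 2^1*31^1*499^1*5023^1 = 155401574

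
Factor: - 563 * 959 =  - 7^1*137^1*563^1 = -  539917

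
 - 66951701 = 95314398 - 162266099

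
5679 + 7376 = 13055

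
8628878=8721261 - 92383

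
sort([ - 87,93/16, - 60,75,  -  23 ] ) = [-87,  -  60, - 23, 93/16,75 ]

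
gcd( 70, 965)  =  5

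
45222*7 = 316554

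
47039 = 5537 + 41502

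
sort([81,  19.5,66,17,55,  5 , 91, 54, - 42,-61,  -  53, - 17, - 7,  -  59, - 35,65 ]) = [ - 61,-59, - 53, - 42, - 35, - 17, - 7,5,17 , 19.5,54, 55,65, 66,81, 91] 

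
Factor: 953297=953297^1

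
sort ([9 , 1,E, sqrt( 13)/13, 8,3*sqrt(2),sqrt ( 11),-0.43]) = [ - 0.43 , sqrt (13 )/13,1,E, sqrt(11),3* sqrt( 2 ), 8,9]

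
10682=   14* 763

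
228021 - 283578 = - 55557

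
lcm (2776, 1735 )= 13880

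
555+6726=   7281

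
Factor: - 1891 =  - 31^1*61^1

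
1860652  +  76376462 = 78237114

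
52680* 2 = 105360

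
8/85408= 1/10676 = 0.00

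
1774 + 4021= 5795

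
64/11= 64/11 = 5.82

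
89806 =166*541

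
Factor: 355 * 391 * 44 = 2^2*  5^1*11^1*17^1*23^1*71^1= 6107420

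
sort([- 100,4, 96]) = [ - 100,4,96]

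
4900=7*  700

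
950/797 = 950/797 = 1.19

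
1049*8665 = 9089585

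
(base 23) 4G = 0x6C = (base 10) 108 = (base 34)36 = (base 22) 4k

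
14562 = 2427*6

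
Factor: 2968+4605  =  7573 = 7573^1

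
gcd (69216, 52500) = 84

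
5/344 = 5/344= 0.01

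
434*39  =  16926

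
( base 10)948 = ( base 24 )1fc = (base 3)1022010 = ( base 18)2gc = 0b1110110100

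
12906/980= 6453/490= 13.17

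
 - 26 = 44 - 70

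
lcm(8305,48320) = 531520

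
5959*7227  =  43065693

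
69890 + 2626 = 72516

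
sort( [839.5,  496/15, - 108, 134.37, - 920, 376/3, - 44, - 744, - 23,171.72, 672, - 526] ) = [ - 920, - 744,  -  526,-108, - 44, - 23, 496/15, 376/3, 134.37,171.72,672,839.5 ]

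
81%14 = 11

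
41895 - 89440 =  - 47545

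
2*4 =8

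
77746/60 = 1295 + 23/30=1295.77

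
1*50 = 50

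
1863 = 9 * 207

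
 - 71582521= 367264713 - 438847234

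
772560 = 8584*90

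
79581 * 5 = 397905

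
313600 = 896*350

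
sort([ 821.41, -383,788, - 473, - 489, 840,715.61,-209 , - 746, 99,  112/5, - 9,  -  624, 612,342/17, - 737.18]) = [- 746,- 737.18, - 624, - 489,  -  473, - 383, - 209, - 9,  342/17, 112/5,  99  ,  612,715.61,788,  821.41,840] 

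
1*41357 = 41357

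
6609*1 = 6609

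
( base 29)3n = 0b1101110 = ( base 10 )110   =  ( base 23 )4I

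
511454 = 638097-126643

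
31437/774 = 40 +53/86= 40.62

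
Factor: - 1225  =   - 5^2 * 7^2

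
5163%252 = 123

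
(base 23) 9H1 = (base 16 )1421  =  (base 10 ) 5153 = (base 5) 131103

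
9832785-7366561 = 2466224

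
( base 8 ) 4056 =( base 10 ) 2094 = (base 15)949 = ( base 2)100000101110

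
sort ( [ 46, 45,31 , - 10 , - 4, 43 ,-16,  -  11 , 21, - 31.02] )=[-31.02, - 16,-11, - 10, - 4,21 , 31,43, 45,46]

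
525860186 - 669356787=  -143496601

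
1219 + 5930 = 7149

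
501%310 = 191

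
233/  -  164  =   - 2 + 95/164 = - 1.42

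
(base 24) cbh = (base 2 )1110000011001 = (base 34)67j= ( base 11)544A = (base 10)7193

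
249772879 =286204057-36431178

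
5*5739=28695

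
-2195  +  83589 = 81394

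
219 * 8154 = 1785726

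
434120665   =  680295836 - 246175171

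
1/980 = 1/980 = 0.00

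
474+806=1280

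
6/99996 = 1/16666  =  0.00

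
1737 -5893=  -  4156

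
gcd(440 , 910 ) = 10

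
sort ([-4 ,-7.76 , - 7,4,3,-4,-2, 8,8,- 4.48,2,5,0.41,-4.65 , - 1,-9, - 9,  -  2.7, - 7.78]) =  [-9, -9 ,  -  7.78,  -  7.76 ,-7, - 4.65,-4.48,-4,-4,- 2.7,  -  2, - 1,0.41,2,  3,4, 5,8,8]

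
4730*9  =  42570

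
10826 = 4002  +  6824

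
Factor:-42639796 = - 2^2*10659949^1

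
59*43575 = 2570925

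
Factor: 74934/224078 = 3^2*23^1  *  619^( - 1 ) = 207/619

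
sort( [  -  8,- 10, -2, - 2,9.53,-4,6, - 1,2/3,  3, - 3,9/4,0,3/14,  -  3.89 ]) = [ - 10,-8,- 4, - 3.89,-3, -2,  -  2, - 1,0,3/14,2/3,9/4,3,6,9.53] 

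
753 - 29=724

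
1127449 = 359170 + 768279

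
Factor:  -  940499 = -7^1 * 29^1 * 41^1 * 113^1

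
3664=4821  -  1157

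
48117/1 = 48117 = 48117.00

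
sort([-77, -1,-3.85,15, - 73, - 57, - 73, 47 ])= [ - 77, - 73 , - 73,-57 , - 3.85, - 1,15,47 ]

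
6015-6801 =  - 786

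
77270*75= 5795250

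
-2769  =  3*( - 923)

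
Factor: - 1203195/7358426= - 2^(-1 )*3^1*5^1*7^2 * 1637^1*3679213^( - 1 )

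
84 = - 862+946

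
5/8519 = 5/8519=0.00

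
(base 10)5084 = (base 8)11734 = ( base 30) 5je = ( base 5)130314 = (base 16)13DC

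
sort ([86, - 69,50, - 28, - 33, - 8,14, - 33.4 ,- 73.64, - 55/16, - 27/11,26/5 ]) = [-73.64 , - 69, -33.4, - 33, - 28,-8,-55/16, -27/11, 26/5,  14, 50, 86]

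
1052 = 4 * 263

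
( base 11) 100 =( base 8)171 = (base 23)56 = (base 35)3g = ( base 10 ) 121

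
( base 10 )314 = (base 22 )e6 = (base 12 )222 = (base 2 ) 100111010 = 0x13a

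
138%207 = 138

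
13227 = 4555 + 8672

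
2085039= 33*63183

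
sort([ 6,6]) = [6,6]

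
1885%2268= 1885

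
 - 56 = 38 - 94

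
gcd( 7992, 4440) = 888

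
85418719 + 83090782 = 168509501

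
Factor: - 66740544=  - 2^6 * 3^3*13^1*2971^1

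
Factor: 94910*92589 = 2^1 * 3^1*5^1* 7^1*4409^1*9491^1 = 8787621990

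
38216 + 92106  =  130322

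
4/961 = 4/961 = 0.00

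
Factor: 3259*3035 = 5^1*607^1* 3259^1 =9891065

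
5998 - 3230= 2768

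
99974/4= 49987/2 = 24993.50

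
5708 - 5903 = -195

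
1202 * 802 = 964004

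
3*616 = 1848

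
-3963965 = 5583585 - 9547550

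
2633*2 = 5266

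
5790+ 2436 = 8226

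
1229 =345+884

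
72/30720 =3/1280  =  0.00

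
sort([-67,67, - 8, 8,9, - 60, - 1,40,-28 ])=[ - 67,-60, - 28, - 8, - 1,8,9,40,67 ] 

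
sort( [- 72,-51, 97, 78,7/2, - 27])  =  [ - 72,-51,- 27, 7/2, 78,97]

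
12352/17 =726 +10/17=726.59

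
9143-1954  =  7189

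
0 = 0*12243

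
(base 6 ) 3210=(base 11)600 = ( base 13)43B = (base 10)726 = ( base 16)2d6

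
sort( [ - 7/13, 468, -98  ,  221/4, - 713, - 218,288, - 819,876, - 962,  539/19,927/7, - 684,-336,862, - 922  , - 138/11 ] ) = [-962,- 922 , - 819, - 713, - 684 , - 336, - 218 ,-98,-138/11, - 7/13, 539/19, 221/4, 927/7,288, 468, 862,  876] 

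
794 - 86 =708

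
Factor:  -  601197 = -3^1 *23^1*8713^1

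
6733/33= 204+1/33 =204.03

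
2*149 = 298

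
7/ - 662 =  - 7/662 = - 0.01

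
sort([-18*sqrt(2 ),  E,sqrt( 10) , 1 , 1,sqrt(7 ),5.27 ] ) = [ - 18*sqrt( 2), 1,1,sqrt (7),E,  sqrt( 10),5.27]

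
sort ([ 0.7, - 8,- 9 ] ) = [ - 9, -8, 0.7]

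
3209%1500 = 209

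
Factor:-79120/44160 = -43/24 = -  2^ ( - 3)*3^( -1 )*43^1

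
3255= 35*93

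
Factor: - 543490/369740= -2^( - 1 )*7^( - 1 )*17^1*19^(- 1 )*23^1 = - 391/266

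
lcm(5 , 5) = 5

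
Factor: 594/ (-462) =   -  3^2*7^(-1) = -  9/7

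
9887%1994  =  1911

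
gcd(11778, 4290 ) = 78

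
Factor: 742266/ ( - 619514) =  - 387/323 = - 3^2*17^( -1 )*19^(-1)*43^1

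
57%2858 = 57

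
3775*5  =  18875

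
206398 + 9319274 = 9525672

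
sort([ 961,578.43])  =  [ 578.43, 961]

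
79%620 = 79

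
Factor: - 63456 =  - 2^5*3^1*661^1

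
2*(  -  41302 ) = -82604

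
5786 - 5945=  - 159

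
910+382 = 1292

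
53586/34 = 26793/17= 1576.06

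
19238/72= 9619/36= 267.19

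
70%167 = 70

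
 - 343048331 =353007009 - 696055340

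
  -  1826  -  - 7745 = 5919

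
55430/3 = 55430/3 = 18476.67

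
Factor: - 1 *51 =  - 3^1*17^1 = -51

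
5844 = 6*974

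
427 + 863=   1290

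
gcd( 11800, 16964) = 4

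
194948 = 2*97474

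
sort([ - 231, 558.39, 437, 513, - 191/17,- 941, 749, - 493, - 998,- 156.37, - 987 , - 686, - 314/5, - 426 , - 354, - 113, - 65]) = [ - 998, - 987, -941, - 686,  -  493, - 426, -354,- 231, - 156.37, - 113,-65, - 314/5, - 191/17, 437, 513,  558.39, 749]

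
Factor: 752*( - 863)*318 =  - 2^5*3^1*47^1*53^1*863^1 = - 206374368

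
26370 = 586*45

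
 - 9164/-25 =366 + 14/25 = 366.56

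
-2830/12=-1415/6 = - 235.83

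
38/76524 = 19/38262 = 0.00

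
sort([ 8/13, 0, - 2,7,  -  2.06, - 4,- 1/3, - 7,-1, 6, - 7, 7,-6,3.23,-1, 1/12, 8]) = [-7,  -  7,-6, - 4,-2.06, -2, - 1,-1,  -  1/3,0,1/12 , 8/13, 3.23, 6, 7,  7,  8 ] 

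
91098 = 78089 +13009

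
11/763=11/763=0.01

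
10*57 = 570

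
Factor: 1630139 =7^1*232877^1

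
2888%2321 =567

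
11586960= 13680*847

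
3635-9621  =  -5986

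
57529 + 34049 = 91578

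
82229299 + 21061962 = 103291261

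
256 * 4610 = 1180160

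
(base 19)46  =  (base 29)2o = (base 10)82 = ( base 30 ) 2m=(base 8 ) 122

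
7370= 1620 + 5750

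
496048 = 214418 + 281630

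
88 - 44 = 44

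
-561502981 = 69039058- 630542039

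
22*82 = 1804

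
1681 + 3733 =5414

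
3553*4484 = 15931652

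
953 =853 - -100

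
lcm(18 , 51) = 306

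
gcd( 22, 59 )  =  1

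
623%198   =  29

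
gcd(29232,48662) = 58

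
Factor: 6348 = 2^2 *3^1*23^2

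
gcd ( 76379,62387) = 1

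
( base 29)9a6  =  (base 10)7865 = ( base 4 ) 1322321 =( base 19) 12ei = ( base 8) 17271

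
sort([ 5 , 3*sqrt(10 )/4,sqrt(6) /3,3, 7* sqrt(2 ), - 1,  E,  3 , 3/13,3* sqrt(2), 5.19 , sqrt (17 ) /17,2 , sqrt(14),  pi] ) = [ - 1,  3/13,sqrt(17 )/17, sqrt(6 )/3,2,3 * sqrt( 10 )/4 , E,3 , 3 , pi, sqrt ( 14 ),3* sqrt(2),  5, 5.19,7*sqrt (2 )]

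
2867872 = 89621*32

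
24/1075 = 24/1075 = 0.02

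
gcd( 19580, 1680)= 20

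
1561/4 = 390 + 1/4 = 390.25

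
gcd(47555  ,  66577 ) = 9511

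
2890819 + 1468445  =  4359264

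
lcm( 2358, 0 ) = 0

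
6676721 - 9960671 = -3283950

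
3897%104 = 49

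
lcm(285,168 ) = 15960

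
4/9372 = 1/2343  =  0.00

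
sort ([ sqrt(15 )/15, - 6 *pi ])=[ - 6*pi , sqrt(15 ) /15]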